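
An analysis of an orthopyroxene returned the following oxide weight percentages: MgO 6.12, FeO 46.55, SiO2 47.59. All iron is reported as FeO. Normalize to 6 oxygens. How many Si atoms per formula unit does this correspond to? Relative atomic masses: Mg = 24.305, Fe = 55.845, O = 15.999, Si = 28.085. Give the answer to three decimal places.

1.994 Si apfu

MgO (M=40.304): mol = 0.15185; Mg = 0.15185, O = 0.15185.
FeO (M=71.844): mol = 0.64793; Fe = 0.64793, O = 0.64793.
SiO2 (M=60.083): mol = 0.79207; Si = 0.79207, O = 1.58414.
ΣO = 2.38392; factor = 6/ΣO = 2.51686.
Si apfu = 0.79207 × 2.51686 = 1.994.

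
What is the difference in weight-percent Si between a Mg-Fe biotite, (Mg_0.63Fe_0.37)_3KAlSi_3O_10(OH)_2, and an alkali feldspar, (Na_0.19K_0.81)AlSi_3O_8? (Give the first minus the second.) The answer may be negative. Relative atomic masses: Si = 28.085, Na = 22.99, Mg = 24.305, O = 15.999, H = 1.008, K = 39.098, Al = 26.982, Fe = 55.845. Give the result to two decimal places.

-11.98 percentage points

First mineral: 84.255 g Si in 452.263 g formula = 18.63 wt% Si.
Second mineral: 84.255 g Si in 275.266 g formula = 30.61 wt% Si.
18.63% − 30.61% gives a difference of -11.98 percentage points.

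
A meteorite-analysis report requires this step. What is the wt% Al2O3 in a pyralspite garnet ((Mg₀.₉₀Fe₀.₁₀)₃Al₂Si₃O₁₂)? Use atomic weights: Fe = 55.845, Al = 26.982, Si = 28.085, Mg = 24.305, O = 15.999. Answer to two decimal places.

24.71 wt%

M((Mg₀.₉₀Fe₀.₁₀)₃Al₂Si₃O₁₂) = 412.584 g/mol; M(Al2O3) = 101.961 g/mol.
Moles Al2O3 per formula unit = 2 Al ÷ 2 = 1.0000.
Al2O3 fraction = (1.0000 × 101.961) / 412.584 = 101.961/412.584 = 0.2471.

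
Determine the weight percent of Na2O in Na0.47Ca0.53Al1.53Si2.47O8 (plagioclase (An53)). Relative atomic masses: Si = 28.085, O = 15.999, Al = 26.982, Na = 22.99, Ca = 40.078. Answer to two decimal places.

Formula mass = 270.691 g/mol.
0.47 Na → 0.2350 mol Na2O per formula unit; M(Na2O) = 61.979, so Na2O mass = 14.565 g.
14.565/270.691 × 100 = 5.38 wt%.

5.38 wt%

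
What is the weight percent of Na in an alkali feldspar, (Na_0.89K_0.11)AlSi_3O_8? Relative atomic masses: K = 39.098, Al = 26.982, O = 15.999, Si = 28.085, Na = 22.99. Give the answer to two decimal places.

Formula mass = 0.89*22.99 + 0.11*39.098 + 1*26.982 + 3*28.085 + 8*15.999 = 263.991 g/mol, of which 20.461 g is Na.
So Na makes up 20.461/263.991 = 0.0775 of the mass, i.e. 7.75%.

7.75 wt%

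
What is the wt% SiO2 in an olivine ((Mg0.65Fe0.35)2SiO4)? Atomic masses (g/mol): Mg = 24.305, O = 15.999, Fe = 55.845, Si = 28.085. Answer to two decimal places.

36.91 wt%

M((Mg0.65Fe0.35)2SiO4) = 162.769 g/mol; M(SiO2) = 60.083 g/mol.
Moles SiO2 per formula unit = 1 Si ÷ 1 = 1.0000.
SiO2 fraction = (1.0000 × 60.083) / 162.769 = 60.083/162.769 = 0.3691.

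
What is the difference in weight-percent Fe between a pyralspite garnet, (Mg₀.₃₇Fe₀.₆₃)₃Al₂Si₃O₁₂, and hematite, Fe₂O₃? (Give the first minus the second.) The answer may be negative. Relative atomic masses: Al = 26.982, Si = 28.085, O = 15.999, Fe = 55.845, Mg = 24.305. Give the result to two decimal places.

-47.13 percentage points

M((Mg₀.₃₇Fe₀.₆₃)₃Al₂Si₃O₁₂) = 462.733 g/mol, so wt% Fe = 105.547/462.733 × 100 = 22.81%.
M(Fe₂O₃) = 159.687 g/mol, so wt% Fe = 111.690/159.687 × 100 = 69.94%.
22.81 − 69.94 = -47.13 pp.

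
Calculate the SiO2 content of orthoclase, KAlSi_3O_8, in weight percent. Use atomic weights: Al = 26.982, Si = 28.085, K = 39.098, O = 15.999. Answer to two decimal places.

64.76 wt%

Formula mass = 278.327 g/mol.
3 Si → 3.0000 mol SiO2 per formula unit; M(SiO2) = 60.083, so SiO2 mass = 180.249 g.
180.249/278.327 × 100 = 64.76 wt%.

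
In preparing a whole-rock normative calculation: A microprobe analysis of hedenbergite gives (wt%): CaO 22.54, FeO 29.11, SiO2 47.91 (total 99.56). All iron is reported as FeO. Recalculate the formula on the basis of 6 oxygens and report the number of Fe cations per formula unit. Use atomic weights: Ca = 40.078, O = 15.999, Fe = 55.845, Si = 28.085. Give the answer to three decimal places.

22.54 wt% CaO ÷ 56.077 g/mol = 0.40195 mol, giving 0.40195 Ca and 0.40195 O.
29.11 wt% FeO ÷ 71.844 g/mol = 0.40518 mol, giving 0.40518 Fe and 0.40518 O.
47.91 wt% SiO2 ÷ 60.083 g/mol = 0.79740 mol, giving 0.79740 Si and 1.59480 O.
Oxygen sums to 2.40193; scaling by 6/2.40193 = 2.49799 puts the formula on 6 O.
Fe: 0.40518 × 2.49799 = 1.012 atoms per formula unit.

1.012 Fe apfu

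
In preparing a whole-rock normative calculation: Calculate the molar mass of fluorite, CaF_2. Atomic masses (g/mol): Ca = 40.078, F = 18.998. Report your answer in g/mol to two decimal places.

78.07 g/mol

The formula mass is the sum 1×40.078 + 2×18.998.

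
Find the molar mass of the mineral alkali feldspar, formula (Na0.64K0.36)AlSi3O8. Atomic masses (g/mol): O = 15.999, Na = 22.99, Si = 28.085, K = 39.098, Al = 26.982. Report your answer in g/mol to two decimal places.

268.02 g/mol

The formula mass is the sum 0.64×22.99 + 0.36×39.098 + 1×26.982 + 3×28.085 + 8×15.999.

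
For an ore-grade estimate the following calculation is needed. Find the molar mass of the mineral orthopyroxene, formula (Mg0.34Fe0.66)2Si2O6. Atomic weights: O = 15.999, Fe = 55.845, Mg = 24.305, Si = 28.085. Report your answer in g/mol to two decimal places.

M = 0.68·24.305 + 1.32·55.845 + 2·28.085 + 6·15.999

242.41 g/mol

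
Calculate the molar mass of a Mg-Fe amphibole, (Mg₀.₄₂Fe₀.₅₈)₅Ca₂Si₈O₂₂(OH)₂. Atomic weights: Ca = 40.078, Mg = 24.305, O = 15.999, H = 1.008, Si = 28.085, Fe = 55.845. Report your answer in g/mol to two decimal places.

903.82 g/mol

Mg: 2.10 × 24.305 = 51.0405
Fe: 2.90 × 55.845 = 161.9505
Ca: 2 × 40.078 = 80.1560
Si: 8 × 28.085 = 224.6800
O: 24 × 15.999 = 383.9760
H: 2 × 1.008 = 2.0160
Summing the contributions gives the formula mass.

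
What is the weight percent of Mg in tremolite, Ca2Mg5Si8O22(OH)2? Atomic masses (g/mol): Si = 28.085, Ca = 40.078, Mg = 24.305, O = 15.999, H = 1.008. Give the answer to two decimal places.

Molar mass of Ca2Mg5Si8O22(OH)2: 2×40.078 + 5×24.305 + 8×28.085 + 24×15.999 + 2×1.008 = 812.353 g/mol.
Mass of Mg per formula unit: 5 × 24.305 = 121.525 g.
Weight fraction Mg = 121.525 / 812.353 = 0.1496.

14.96 mass %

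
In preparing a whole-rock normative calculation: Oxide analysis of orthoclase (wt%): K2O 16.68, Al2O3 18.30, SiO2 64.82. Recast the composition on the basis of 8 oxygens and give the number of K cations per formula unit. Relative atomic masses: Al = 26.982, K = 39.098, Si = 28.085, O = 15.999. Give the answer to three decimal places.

K2O: 16.68/94.195 = 0.17708 mol → 0.35416 mol K, 0.17708 mol O.
Al2O3: 18.30/101.961 = 0.17948 mol → 0.35896 mol Al, 0.53844 mol O.
SiO2: 64.82/60.083 = 1.07884 mol → 1.07884 mol Si, 2.15768 mol O.
Total oxygen = 2.87320 mol. Normalization factor = 8/2.87320 = 2.78435.
K per 8 O = 0.35416 × 2.78435 = 0.986.

0.986 K apfu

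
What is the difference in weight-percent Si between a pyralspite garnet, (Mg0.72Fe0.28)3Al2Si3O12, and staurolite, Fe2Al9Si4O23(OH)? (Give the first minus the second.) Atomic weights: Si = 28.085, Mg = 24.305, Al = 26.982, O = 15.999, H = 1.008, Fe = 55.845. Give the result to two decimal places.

Si in (Mg0.72Fe0.28)3Al2Si3O12: molar mass 429.616 g/mol; 3×28.085 = 84.255 g → 19.61 wt%.
Si in Fe2Al9Si4O23(OH): molar mass 851.852 g/mol; 4×28.085 = 112.340 g → 13.19 wt%.
Difference = 19.61 − 13.19 = 6.42 percentage points.

6.42 percentage points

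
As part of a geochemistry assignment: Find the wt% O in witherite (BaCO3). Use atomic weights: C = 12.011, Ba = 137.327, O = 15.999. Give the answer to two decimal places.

Formula mass = 1×137.327 + 1×12.011 + 3×15.999 = 197.335 g/mol, of which 47.997 g is O.
So O makes up 47.997/197.335 = 0.2432 of the mass, i.e. 24.32%.

24.32 wt%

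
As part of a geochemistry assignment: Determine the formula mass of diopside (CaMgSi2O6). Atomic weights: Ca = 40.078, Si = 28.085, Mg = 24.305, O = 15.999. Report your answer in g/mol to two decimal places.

216.55 g/mol

The formula mass is the sum 1·40.078 + 1·24.305 + 2·28.085 + 6·15.999.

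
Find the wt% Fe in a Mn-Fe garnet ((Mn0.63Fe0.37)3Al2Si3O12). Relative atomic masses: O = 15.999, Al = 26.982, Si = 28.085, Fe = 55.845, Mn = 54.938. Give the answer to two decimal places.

M((Mn0.63Fe0.37)3Al2Si3O12) = 496.028 g/mol.
Fe contributes 1.11 × 55.845 = 61.988 g per mole.
61.988/496.028 = 0.1250 → 12.50%.

12.50 mass %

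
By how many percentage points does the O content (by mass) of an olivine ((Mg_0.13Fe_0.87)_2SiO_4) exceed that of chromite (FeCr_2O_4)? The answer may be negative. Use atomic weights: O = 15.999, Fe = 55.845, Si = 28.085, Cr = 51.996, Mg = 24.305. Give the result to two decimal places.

4.13 percentage points

First mineral: 63.996 g O in 195.571 g formula = 32.72 wt% O.
Second mineral: 63.996 g O in 223.833 g formula = 28.59 wt% O.
32.72% − 28.59% gives a difference of 4.13 percentage points.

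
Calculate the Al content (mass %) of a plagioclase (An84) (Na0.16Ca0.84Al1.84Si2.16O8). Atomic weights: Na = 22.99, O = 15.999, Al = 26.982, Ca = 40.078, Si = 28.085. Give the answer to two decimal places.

Formula mass = 0.16*22.99 + 0.84*40.078 + 1.84*26.982 + 2.16*28.085 + 8*15.999 = 275.646 g/mol, of which 49.647 g is Al.
So Al makes up 49.647/275.646 = 0.1801 of the mass, i.e. 18.01%.

18.01 mass %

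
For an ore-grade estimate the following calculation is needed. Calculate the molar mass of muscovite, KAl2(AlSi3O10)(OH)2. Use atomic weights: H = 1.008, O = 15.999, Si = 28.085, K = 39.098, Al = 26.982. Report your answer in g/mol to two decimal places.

M = 1*39.098 + 3*26.982 + 3*28.085 + 12*15.999 + 2*1.008

398.30 g/mol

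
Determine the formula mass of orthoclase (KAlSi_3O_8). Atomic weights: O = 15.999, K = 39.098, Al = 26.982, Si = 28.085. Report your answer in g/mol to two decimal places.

278.33 g/mol

M = 1(39.098) + 1(26.982) + 3(28.085) + 8(15.999)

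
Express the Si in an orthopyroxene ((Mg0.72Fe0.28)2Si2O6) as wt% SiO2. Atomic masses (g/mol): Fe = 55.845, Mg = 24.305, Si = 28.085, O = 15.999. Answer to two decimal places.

Formula mass = 218.436 g/mol.
2 Si → 2.0000 mol SiO2 per formula unit; M(SiO2) = 60.083, so SiO2 mass = 120.166 g.
120.166/218.436 × 100 = 55.01 wt%.

55.01 wt%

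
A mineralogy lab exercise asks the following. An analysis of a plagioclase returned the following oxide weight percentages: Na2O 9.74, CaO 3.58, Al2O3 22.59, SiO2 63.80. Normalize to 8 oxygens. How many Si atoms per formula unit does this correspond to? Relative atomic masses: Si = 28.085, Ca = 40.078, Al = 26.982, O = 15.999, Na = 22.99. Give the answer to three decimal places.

Na2O: 9.74/61.979 = 0.15715 mol → 0.31430 mol Na, 0.15715 mol O.
CaO: 3.58/56.077 = 0.06384 mol → 0.06384 mol Ca, 0.06384 mol O.
Al2O3: 22.59/101.961 = 0.22156 mol → 0.44312 mol Al, 0.66468 mol O.
SiO2: 63.80/60.083 = 1.06186 mol → 1.06186 mol Si, 2.12372 mol O.
Total oxygen = 3.00939 mol. Normalization factor = 8/3.00939 = 2.65835.
Si per 8 O = 1.06186 × 2.65835 = 2.823.

2.823 Si apfu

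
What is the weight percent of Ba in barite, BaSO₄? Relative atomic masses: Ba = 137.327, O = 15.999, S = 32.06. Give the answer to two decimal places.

58.84 wt%

Formula mass = 1×137.327 + 1×32.06 + 4×15.999 = 233.383 g/mol, of which 137.327 g is Ba.
So Ba makes up 137.327/233.383 = 0.5884 of the mass, i.e. 58.84%.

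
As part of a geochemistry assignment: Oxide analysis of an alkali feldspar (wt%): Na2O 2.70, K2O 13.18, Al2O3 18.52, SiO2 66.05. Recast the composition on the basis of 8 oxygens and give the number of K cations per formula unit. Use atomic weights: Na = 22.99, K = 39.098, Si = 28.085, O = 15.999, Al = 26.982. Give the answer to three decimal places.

2.70 wt% Na2O ÷ 61.979 g/mol = 0.04356 mol, giving 0.08712 Na and 0.04356 O.
13.18 wt% K2O ÷ 94.195 g/mol = 0.13992 mol, giving 0.27984 K and 0.13992 O.
18.52 wt% Al2O3 ÷ 101.961 g/mol = 0.18164 mol, giving 0.36328 Al and 0.54492 O.
66.05 wt% SiO2 ÷ 60.083 g/mol = 1.09931 mol, giving 1.09931 Si and 2.19862 O.
Oxygen sums to 2.92702; scaling by 8/2.92702 = 2.73316 puts the formula on 8 O.
K: 0.27984 × 2.73316 = 0.765 atoms per formula unit.

0.765 K apfu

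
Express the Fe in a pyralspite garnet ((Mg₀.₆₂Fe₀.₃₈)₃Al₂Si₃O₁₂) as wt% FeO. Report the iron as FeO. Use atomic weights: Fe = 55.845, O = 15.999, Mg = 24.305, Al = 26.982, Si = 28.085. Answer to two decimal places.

18.65 wt%

Formula mass = 439.078 g/mol.
1.14 Fe → 1.1400 mol FeO per formula unit; M(FeO) = 71.844, so FeO mass = 81.902 g.
81.902/439.078 × 100 = 18.65 wt%.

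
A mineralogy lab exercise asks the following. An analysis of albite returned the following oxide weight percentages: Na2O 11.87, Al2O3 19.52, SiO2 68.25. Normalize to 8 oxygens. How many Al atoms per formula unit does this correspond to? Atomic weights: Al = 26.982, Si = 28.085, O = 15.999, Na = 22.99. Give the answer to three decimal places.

Na2O: 11.87/61.979 = 0.19152 mol → 0.38304 mol Na, 0.19152 mol O.
Al2O3: 19.52/101.961 = 0.19145 mol → 0.38290 mol Al, 0.57435 mol O.
SiO2: 68.25/60.083 = 1.13593 mol → 1.13593 mol Si, 2.27186 mol O.
Total oxygen = 3.03773 mol. Normalization factor = 8/3.03773 = 2.63355.
Al per 8 O = 0.38290 × 2.63355 = 1.008.

1.008 Al apfu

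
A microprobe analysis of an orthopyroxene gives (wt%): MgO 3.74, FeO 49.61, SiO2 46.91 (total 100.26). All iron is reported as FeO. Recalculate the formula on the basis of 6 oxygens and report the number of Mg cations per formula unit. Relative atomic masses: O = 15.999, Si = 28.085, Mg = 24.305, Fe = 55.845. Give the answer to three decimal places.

MgO: 3.74/40.304 = 0.09279 mol → 0.09279 mol Mg, 0.09279 mol O.
FeO: 49.61/71.844 = 0.69052 mol → 0.69052 mol Fe, 0.69052 mol O.
SiO2: 46.91/60.083 = 0.78075 mol → 0.78075 mol Si, 1.56150 mol O.
Total oxygen = 2.34481 mol. Normalization factor = 6/2.34481 = 2.55884.
Mg per 6 O = 0.09279 × 2.55884 = 0.237.

0.237 Mg apfu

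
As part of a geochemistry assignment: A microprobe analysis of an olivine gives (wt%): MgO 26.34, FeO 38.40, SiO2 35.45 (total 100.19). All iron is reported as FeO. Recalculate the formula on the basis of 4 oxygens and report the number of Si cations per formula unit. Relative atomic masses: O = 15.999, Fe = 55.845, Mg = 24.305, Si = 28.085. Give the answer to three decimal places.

0.997 Si apfu

26.34 wt% MgO ÷ 40.304 g/mol = 0.65353 mol, giving 0.65353 Mg and 0.65353 O.
38.40 wt% FeO ÷ 71.844 g/mol = 0.53449 mol, giving 0.53449 Fe and 0.53449 O.
35.45 wt% SiO2 ÷ 60.083 g/mol = 0.59002 mol, giving 0.59002 Si and 1.18004 O.
Oxygen sums to 2.36806; scaling by 4/2.36806 = 1.68915 puts the formula on 4 O.
Si: 0.59002 × 1.68915 = 0.997 atoms per formula unit.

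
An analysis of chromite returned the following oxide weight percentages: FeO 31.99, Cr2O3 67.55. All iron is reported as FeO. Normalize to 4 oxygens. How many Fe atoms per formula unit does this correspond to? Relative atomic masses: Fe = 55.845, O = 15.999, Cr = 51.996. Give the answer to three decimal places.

FeO: 31.99/71.844 = 0.44527 mol → 0.44527 mol Fe, 0.44527 mol O.
Cr2O3: 67.55/151.989 = 0.44444 mol → 0.88888 mol Cr, 1.33332 mol O.
Total oxygen = 1.77859 mol. Normalization factor = 4/1.77859 = 2.24897.
Fe per 4 O = 0.44527 × 2.24897 = 1.001.

1.001 Fe apfu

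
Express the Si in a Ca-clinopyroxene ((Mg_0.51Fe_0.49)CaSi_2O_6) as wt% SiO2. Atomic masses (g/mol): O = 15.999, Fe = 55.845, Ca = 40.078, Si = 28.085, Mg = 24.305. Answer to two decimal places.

51.80 wt%

Molar mass of (Mg_0.51Fe_0.49)CaSi_2O_6 = 0.51*24.305 + 0.49*55.845 + 1*40.078 + 2*28.085 + 6*15.999 = 232.002 g/mol.
Each formula unit contains 2 Si, equivalent to 2/1 = 2.0000 mol SiO2.
M(SiO2) = 1×28.085 + 2×15.999 = 60.083 g/mol.
Mass of SiO2 per formula unit = 2.0000 × 60.083 = 120.166 g.
SiO2 wt% = 120.166 / 232.002 × 100 = 51.80%.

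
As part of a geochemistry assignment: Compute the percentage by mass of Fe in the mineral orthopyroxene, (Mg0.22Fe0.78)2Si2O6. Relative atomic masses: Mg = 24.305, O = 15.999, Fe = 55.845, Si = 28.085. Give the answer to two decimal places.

34.85 weight percent

M((Mg0.22Fe0.78)2Si2O6) = 249.976 g/mol.
Fe contributes 1.56 × 55.845 = 87.118 g per mole.
87.118/249.976 = 0.3485 → 34.85%.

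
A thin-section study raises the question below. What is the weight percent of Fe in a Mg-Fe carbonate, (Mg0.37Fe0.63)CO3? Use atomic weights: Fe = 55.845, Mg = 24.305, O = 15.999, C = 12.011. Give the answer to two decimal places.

Molar mass of (Mg0.37Fe0.63)CO3: 0.37·24.305 + 0.63·55.845 + 1·12.011 + 3·15.999 = 104.183 g/mol.
Mass of Fe per formula unit: 0.63 × 55.845 = 35.182 g.
Weight fraction Fe = 35.182 / 104.183 = 0.3377.

33.77 weight percent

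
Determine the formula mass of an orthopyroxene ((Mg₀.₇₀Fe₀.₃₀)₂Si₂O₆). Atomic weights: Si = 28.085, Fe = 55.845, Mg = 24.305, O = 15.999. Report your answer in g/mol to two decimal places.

Mg: 1.40 × 24.305 = 34.0270
Fe: 0.60 × 55.845 = 33.5070
Si: 2 × 28.085 = 56.1700
O: 6 × 15.999 = 95.9940
Summing the contributions gives the formula mass.

219.70 g/mol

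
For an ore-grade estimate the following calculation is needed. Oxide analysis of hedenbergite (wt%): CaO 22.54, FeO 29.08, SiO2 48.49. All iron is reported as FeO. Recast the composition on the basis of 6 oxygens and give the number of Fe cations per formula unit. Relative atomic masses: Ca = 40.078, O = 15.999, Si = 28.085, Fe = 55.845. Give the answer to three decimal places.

CaO: 22.54/56.077 = 0.40195 mol → 0.40195 mol Ca, 0.40195 mol O.
FeO: 29.08/71.844 = 0.40477 mol → 0.40477 mol Fe, 0.40477 mol O.
SiO2: 48.49/60.083 = 0.80705 mol → 0.80705 mol Si, 1.61410 mol O.
Total oxygen = 2.42082 mol. Normalization factor = 6/2.42082 = 2.47850.
Fe per 6 O = 0.40477 × 2.47850 = 1.003.

1.003 Fe apfu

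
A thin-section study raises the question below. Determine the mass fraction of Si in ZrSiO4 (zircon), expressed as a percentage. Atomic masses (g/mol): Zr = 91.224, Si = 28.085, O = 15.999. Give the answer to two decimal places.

Molar mass of ZrSiO4: 1×91.224 + 1×28.085 + 4×15.999 = 183.305 g/mol.
Mass of Si per formula unit: 1 × 28.085 = 28.085 g.
Weight fraction Si = 28.085 / 183.305 = 0.1532.

15.32 mass %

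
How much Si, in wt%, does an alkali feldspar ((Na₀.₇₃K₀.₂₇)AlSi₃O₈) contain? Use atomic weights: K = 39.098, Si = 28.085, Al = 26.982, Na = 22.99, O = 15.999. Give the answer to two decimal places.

31.61 wt%

M((Na₀.₇₃K₀.₂₇)AlSi₃O₈) = 266.568 g/mol.
Si contributes 3 × 28.085 = 84.255 g per mole.
84.255/266.568 = 0.3161 → 31.61%.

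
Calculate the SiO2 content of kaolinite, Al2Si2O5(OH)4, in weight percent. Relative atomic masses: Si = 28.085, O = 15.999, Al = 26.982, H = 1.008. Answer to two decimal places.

46.55 wt%

Molar mass of Al2Si2O5(OH)4 = 2×26.982 + 2×28.085 + 9×15.999 + 4×1.008 = 258.157 g/mol.
Each formula unit contains 2 Si, equivalent to 2/1 = 2.0000 mol SiO2.
M(SiO2) = 1×28.085 + 2×15.999 = 60.083 g/mol.
Mass of SiO2 per formula unit = 2.0000 × 60.083 = 120.166 g.
SiO2 wt% = 120.166 / 258.157 × 100 = 46.55%.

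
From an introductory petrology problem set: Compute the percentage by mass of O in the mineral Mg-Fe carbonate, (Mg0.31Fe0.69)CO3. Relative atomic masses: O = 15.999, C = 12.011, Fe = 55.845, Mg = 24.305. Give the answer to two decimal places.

45.25 wt%

M((Mg0.31Fe0.69)CO3) = 106.076 g/mol.
O contributes 3 × 15.999 = 47.997 g per mole.
47.997/106.076 = 0.4525 → 45.25%.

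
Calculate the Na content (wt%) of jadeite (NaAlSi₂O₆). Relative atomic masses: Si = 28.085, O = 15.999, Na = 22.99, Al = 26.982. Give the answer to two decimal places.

M(NaAlSi₂O₆) = 202.136 g/mol.
Na contributes 1 × 22.99 = 22.990 g per mole.
22.990/202.136 = 0.1137 → 11.37%.

11.37 wt%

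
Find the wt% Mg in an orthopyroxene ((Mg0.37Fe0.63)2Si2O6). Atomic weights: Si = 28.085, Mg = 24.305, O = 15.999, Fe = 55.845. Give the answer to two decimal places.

7.48 mass %

Molar mass of (Mg0.37Fe0.63)2Si2O6: 0.74×24.305 + 1.26×55.845 + 2×28.085 + 6×15.999 = 240.514 g/mol.
Mass of Mg per formula unit: 0.74 × 24.305 = 17.986 g.
Weight fraction Mg = 17.986 / 240.514 = 0.0748.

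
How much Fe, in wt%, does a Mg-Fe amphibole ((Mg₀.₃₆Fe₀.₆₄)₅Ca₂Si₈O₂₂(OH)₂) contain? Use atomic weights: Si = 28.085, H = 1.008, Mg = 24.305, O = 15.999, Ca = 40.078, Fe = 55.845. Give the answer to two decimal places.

19.57 wt%

M((Mg₀.₃₆Fe₀.₆₄)₅Ca₂Si₈O₂₂(OH)₂) = 913.281 g/mol.
Fe contributes 3.20 × 55.845 = 178.704 g per mole.
178.704/913.281 = 0.1957 → 19.57%.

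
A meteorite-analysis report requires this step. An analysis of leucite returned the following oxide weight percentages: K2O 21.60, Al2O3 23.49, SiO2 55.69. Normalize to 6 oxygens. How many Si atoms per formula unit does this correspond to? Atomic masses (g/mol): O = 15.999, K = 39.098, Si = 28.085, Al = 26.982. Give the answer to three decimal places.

2.005 Si apfu

21.60 wt% K2O ÷ 94.195 g/mol = 0.22931 mol, giving 0.45862 K and 0.22931 O.
23.49 wt% Al2O3 ÷ 101.961 g/mol = 0.23038 mol, giving 0.46076 Al and 0.69114 O.
55.69 wt% SiO2 ÷ 60.083 g/mol = 0.92688 mol, giving 0.92688 Si and 1.85376 O.
Oxygen sums to 2.77421; scaling by 6/2.77421 = 2.16278 puts the formula on 6 O.
Si: 0.92688 × 2.16278 = 2.005 atoms per formula unit.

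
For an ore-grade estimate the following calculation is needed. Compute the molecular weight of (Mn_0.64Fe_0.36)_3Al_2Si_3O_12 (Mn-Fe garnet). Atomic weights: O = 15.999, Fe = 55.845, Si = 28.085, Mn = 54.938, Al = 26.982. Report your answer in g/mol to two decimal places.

496.00 g/mol

Mn: 1.92 × 54.938 = 105.4810
Fe: 1.08 × 55.845 = 60.3126
Al: 2 × 26.982 = 53.9640
Si: 3 × 28.085 = 84.2550
O: 12 × 15.999 = 191.9880
Summing the contributions gives the formula mass.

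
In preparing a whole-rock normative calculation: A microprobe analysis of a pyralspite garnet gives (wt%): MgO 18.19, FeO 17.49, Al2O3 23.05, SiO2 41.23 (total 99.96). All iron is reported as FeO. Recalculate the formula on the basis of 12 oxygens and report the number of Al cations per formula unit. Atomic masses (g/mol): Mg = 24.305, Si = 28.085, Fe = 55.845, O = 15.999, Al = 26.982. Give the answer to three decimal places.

MgO: 18.19/40.304 = 0.45132 mol → 0.45132 mol Mg, 0.45132 mol O.
FeO: 17.49/71.844 = 0.24344 mol → 0.24344 mol Fe, 0.24344 mol O.
Al2O3: 23.05/101.961 = 0.22607 mol → 0.45214 mol Al, 0.67821 mol O.
SiO2: 41.23/60.083 = 0.68622 mol → 0.68622 mol Si, 1.37244 mol O.
Total oxygen = 2.74541 mol. Normalization factor = 12/2.74541 = 4.37093.
Al per 12 O = 0.45214 × 4.37093 = 1.976.

1.976 Al apfu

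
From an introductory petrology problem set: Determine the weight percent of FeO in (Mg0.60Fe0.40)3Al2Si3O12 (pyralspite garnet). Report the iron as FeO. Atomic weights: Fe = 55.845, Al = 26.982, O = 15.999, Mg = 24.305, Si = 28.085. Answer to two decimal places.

19.55 wt%

Molar mass of (Mg0.60Fe0.40)3Al2Si3O12 = 1.80×24.305 + 1.20×55.845 + 2×26.982 + 3×28.085 + 12×15.999 = 440.970 g/mol.
Each formula unit contains 1.20 Fe, equivalent to 1.20/1 = 1.2000 mol FeO.
M(FeO) = 1×55.845 + 1×15.999 = 71.844 g/mol.
Mass of FeO per formula unit = 1.2000 × 71.844 = 86.213 g.
FeO wt% = 86.213 / 440.970 × 100 = 19.55%.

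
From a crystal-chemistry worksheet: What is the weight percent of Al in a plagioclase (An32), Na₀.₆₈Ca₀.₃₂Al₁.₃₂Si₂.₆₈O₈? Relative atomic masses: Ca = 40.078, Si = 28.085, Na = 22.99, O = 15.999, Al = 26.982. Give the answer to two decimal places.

Formula mass = 0.68*22.99 + 0.32*40.078 + 1.32*26.982 + 2.68*28.085 + 8*15.999 = 267.334 g/mol, of which 35.616 g is Al.
So Al makes up 35.616/267.334 = 0.1332 of the mass, i.e. 13.32%.

13.32 wt%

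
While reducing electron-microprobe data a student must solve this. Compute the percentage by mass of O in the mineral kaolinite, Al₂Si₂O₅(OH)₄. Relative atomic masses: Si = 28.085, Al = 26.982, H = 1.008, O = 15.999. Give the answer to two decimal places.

Molar mass of Al₂Si₂O₅(OH)₄: 2*26.982 + 2*28.085 + 9*15.999 + 4*1.008 = 258.157 g/mol.
Mass of O per formula unit: 9 × 15.999 = 143.991 g.
Weight fraction O = 143.991 / 258.157 = 0.5578.

55.78 wt%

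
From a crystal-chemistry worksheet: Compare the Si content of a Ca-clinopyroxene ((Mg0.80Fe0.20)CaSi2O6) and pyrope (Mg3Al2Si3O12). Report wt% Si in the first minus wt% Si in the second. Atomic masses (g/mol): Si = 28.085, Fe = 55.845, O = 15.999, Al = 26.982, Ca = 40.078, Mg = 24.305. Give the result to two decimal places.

4.30 percentage points

First mineral: 56.170 g Si in 222.855 g formula = 25.20 wt% Si.
Second mineral: 84.255 g Si in 403.122 g formula = 20.90 wt% Si.
25.20% − 20.90% gives a difference of 4.30 percentage points.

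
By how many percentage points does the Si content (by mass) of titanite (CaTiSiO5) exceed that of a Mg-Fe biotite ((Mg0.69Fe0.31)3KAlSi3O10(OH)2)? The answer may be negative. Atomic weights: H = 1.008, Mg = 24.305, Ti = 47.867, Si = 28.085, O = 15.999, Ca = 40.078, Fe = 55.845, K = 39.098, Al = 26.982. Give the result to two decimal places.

M(CaTiSiO5) = 196.025 g/mol, so wt% Si = 28.085/196.025 × 100 = 14.33%.
M((Mg0.69Fe0.31)3KAlSi3O10(OH)2) = 446.586 g/mol, so wt% Si = 84.255/446.586 × 100 = 18.87%.
14.33 − 18.87 = -4.54 pp.

-4.54 percentage points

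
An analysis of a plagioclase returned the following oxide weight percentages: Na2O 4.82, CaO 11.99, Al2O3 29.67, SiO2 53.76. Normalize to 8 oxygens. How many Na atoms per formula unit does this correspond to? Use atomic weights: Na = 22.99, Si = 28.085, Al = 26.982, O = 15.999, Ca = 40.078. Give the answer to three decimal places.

0.421 Na apfu

Na2O: 4.82/61.979 = 0.07777 mol → 0.15554 mol Na, 0.07777 mol O.
CaO: 11.99/56.077 = 0.21381 mol → 0.21381 mol Ca, 0.21381 mol O.
Al2O3: 29.67/101.961 = 0.29099 mol → 0.58198 mol Al, 0.87297 mol O.
SiO2: 53.76/60.083 = 0.89476 mol → 0.89476 mol Si, 1.78952 mol O.
Total oxygen = 2.95407 mol. Normalization factor = 8/2.95407 = 2.70813.
Na per 8 O = 0.15554 × 2.70813 = 0.421.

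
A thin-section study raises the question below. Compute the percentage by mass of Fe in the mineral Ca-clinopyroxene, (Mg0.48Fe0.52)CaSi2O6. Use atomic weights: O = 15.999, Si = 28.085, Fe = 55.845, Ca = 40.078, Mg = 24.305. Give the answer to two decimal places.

12.47 wt%

M((Mg0.48Fe0.52)CaSi2O6) = 232.948 g/mol.
Fe contributes 0.52 × 55.845 = 29.039 g per mole.
29.039/232.948 = 0.1247 → 12.47%.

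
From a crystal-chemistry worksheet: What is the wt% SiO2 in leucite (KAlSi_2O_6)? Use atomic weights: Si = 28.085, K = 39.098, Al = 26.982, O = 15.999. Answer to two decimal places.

M(KAlSi_2O_6) = 218.244 g/mol; M(SiO2) = 60.083 g/mol.
Moles SiO2 per formula unit = 2 Si ÷ 1 = 2.0000.
SiO2 fraction = (2.0000 × 60.083) / 218.244 = 120.166/218.244 = 0.5506.

55.06 wt%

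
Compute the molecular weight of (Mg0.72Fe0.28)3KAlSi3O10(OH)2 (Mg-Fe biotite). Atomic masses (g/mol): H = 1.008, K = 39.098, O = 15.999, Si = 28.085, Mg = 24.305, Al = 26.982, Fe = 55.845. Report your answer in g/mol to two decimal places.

Mg: 2.16 × 24.305 = 52.4988
Fe: 0.84 × 55.845 = 46.9098
K: 1 × 39.098 = 39.0980
Al: 1 × 26.982 = 26.9820
Si: 3 × 28.085 = 84.2550
O: 12 × 15.999 = 191.9880
H: 2 × 1.008 = 2.0160
Summing the contributions gives the formula mass.

443.75 g/mol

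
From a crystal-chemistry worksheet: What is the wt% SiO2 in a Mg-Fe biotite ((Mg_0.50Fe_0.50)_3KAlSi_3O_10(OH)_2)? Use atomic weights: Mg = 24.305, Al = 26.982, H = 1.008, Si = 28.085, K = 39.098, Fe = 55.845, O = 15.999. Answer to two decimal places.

Molar mass of (Mg_0.50Fe_0.50)_3KAlSi_3O_10(OH)_2 = 1.50×24.305 + 1.50×55.845 + 1×39.098 + 1×26.982 + 3×28.085 + 12×15.999 + 2×1.008 = 464.564 g/mol.
Each formula unit contains 3 Si, equivalent to 3/1 = 3.0000 mol SiO2.
M(SiO2) = 1×28.085 + 2×15.999 = 60.083 g/mol.
Mass of SiO2 per formula unit = 3.0000 × 60.083 = 180.249 g.
SiO2 wt% = 180.249 / 464.564 × 100 = 38.80%.

38.80 wt%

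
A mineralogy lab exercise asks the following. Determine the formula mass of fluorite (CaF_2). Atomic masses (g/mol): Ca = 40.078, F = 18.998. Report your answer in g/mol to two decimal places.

Ca: 1 × 40.078 = 40.0780
F: 2 × 18.998 = 37.9960
Summing the contributions gives the formula mass.

78.07 g/mol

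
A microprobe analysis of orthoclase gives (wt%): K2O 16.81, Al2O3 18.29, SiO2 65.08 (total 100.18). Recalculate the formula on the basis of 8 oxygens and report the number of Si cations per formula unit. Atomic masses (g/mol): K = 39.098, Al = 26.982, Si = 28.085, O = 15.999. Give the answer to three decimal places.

K2O: 16.81/94.195 = 0.17846 mol → 0.35692 mol K, 0.17846 mol O.
Al2O3: 18.29/101.961 = 0.17938 mol → 0.35876 mol Al, 0.53814 mol O.
SiO2: 65.08/60.083 = 1.08317 mol → 1.08317 mol Si, 2.16634 mol O.
Total oxygen = 2.88294 mol. Normalization factor = 8/2.88294 = 2.77495.
Si per 8 O = 1.08317 × 2.77495 = 3.006.

3.006 Si apfu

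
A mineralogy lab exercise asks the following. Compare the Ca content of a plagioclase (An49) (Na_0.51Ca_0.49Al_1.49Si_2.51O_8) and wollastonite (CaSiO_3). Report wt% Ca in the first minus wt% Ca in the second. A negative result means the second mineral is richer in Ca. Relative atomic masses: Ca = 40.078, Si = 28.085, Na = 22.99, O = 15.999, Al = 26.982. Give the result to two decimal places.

-27.23 percentage points

Ca in Na_0.51Ca_0.49Al_1.49Si_2.51O_8: molar mass 270.052 g/mol; 0.49×40.078 = 19.638 g → 7.27 wt%.
Ca in CaSiO_3: molar mass 116.160 g/mol; 1×40.078 = 40.078 g → 34.50 wt%.
Difference = 7.27 − 34.50 = -27.23 percentage points.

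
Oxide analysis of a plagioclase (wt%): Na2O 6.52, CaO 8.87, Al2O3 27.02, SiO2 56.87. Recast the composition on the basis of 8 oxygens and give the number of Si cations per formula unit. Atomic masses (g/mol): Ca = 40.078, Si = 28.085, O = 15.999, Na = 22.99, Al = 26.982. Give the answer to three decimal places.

Na2O (M=61.979): mol = 0.10520; Na = 0.21040, O = 0.10520.
CaO (M=56.077): mol = 0.15818; Ca = 0.15818, O = 0.15818.
Al2O3 (M=101.961): mol = 0.26500; Al = 0.53000, O = 0.79500.
SiO2 (M=60.083): mol = 0.94652; Si = 0.94652, O = 1.89304.
ΣO = 2.95142; factor = 8/ΣO = 2.71056.
Si apfu = 0.94652 × 2.71056 = 2.566.

2.566 Si apfu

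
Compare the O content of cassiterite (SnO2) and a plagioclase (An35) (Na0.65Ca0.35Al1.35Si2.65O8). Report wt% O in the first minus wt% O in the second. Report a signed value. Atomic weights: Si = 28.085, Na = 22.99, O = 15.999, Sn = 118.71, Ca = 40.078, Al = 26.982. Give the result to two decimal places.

-26.56 percentage points

First mineral: 31.998 g O in 150.708 g formula = 21.23 wt% O.
Second mineral: 127.992 g O in 267.814 g formula = 47.79 wt% O.
21.23% − 47.79% gives a difference of -26.56 percentage points.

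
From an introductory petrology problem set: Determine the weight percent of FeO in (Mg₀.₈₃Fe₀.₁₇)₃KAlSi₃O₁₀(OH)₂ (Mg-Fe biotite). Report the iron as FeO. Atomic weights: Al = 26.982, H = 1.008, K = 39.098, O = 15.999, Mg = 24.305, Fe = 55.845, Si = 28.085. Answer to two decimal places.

Molar mass of (Mg₀.₈₃Fe₀.₁₇)₃KAlSi₃O₁₀(OH)₂ = 2.49×24.305 + 0.51×55.845 + 1×39.098 + 1×26.982 + 3×28.085 + 12×15.999 + 2×1.008 = 433.339 g/mol.
Each formula unit contains 0.51 Fe, equivalent to 0.51/1 = 0.5100 mol FeO.
M(FeO) = 1×55.845 + 1×15.999 = 71.844 g/mol.
Mass of FeO per formula unit = 0.5100 × 71.844 = 36.640 g.
FeO wt% = 36.640 / 433.339 × 100 = 8.46%.

8.46 wt%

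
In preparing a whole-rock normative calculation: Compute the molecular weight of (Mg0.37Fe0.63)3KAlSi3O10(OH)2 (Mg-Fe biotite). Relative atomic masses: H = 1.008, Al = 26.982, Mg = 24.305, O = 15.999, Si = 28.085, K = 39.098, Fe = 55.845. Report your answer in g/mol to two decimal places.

The formula mass is the sum 1.11(24.305) + 1.89(55.845) + 1(39.098) + 1(26.982) + 3(28.085) + 12(15.999) + 2(1.008).

476.86 g/mol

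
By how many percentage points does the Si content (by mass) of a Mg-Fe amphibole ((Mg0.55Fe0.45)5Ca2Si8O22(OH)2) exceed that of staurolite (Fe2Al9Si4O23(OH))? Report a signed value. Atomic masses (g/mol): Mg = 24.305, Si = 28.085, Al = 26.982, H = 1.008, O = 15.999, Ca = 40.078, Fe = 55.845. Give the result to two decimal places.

M((Mg0.55Fe0.45)5Ca2Si8O22(OH)2) = 883.318 g/mol, so wt% Si = 224.680/883.318 × 100 = 25.44%.
M(Fe2Al9Si4O23(OH)) = 851.852 g/mol, so wt% Si = 112.340/851.852 × 100 = 13.19%.
25.44 − 13.19 = 12.25 pp.

12.25 percentage points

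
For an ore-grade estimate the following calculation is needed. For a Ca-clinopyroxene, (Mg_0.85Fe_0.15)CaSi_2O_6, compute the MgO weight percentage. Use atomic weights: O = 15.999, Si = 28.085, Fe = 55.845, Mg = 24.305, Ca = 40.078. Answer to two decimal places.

15.48 wt%

Molar mass of (Mg_0.85Fe_0.15)CaSi_2O_6 = 0.85*24.305 + 0.15*55.845 + 1*40.078 + 2*28.085 + 6*15.999 = 221.278 g/mol.
Each formula unit contains 0.85 Mg, equivalent to 0.85/1 = 0.8500 mol MgO.
M(MgO) = 1×24.305 + 1×15.999 = 40.304 g/mol.
Mass of MgO per formula unit = 0.8500 × 40.304 = 34.258 g.
MgO wt% = 34.258 / 221.278 × 100 = 15.48%.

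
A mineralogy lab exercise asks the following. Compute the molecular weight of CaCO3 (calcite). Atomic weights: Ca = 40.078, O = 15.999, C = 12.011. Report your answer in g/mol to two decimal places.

Ca: 1 × 40.078 = 40.0780
C: 1 × 12.011 = 12.0110
O: 3 × 15.999 = 47.9970
Summing the contributions gives the formula mass.

100.09 g/mol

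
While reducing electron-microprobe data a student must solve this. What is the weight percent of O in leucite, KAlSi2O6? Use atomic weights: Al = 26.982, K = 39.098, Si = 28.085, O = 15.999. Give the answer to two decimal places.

43.98 mass %

Molar mass of KAlSi2O6: 1·39.098 + 1·26.982 + 2·28.085 + 6·15.999 = 218.244 g/mol.
Mass of O per formula unit: 6 × 15.999 = 95.994 g.
Weight fraction O = 95.994 / 218.244 = 0.4398.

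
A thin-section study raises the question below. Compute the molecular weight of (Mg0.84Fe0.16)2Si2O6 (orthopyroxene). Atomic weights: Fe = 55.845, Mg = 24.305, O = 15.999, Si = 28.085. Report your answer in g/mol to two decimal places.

Mg: 1.68 × 24.305 = 40.8324
Fe: 0.32 × 55.845 = 17.8704
Si: 2 × 28.085 = 56.1700
O: 6 × 15.999 = 95.9940
Summing the contributions gives the formula mass.

210.87 g/mol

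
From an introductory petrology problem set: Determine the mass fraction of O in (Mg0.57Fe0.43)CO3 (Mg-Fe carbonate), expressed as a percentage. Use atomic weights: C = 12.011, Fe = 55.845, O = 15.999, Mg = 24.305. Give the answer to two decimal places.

49.04 wt%

Formula mass = 0.57·24.305 + 0.43·55.845 + 1·12.011 + 3·15.999 = 97.875 g/mol, of which 47.997 g is O.
So O makes up 47.997/97.875 = 0.4904 of the mass, i.e. 49.04%.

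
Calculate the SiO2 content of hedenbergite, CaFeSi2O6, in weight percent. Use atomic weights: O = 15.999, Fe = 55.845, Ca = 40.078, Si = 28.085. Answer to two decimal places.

48.44 wt%

Formula mass = 248.087 g/mol.
2 Si → 2.0000 mol SiO2 per formula unit; M(SiO2) = 60.083, so SiO2 mass = 120.166 g.
120.166/248.087 × 100 = 48.44 wt%.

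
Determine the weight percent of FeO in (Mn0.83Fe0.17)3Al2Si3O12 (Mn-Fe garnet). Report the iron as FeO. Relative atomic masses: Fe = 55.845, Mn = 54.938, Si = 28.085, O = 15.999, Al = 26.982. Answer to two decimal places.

Formula mass = 495.484 g/mol.
0.51 Fe → 0.5100 mol FeO per formula unit; M(FeO) = 71.844, so FeO mass = 36.640 g.
36.640/495.484 × 100 = 7.39 wt%.

7.39 wt%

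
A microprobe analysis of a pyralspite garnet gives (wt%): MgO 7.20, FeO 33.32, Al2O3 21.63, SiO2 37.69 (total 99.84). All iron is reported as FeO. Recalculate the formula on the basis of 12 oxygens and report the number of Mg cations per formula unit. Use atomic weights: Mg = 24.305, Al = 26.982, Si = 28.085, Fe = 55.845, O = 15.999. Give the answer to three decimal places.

MgO: 7.20/40.304 = 0.17864 mol → 0.17864 mol Mg, 0.17864 mol O.
FeO: 33.32/71.844 = 0.46378 mol → 0.46378 mol Fe, 0.46378 mol O.
Al2O3: 21.63/101.961 = 0.21214 mol → 0.42428 mol Al, 0.63642 mol O.
SiO2: 37.69/60.083 = 0.62730 mol → 0.62730 mol Si, 1.25460 mol O.
Total oxygen = 2.53344 mol. Normalization factor = 12/2.53344 = 4.73664.
Mg per 12 O = 0.17864 × 4.73664 = 0.846.

0.846 Mg apfu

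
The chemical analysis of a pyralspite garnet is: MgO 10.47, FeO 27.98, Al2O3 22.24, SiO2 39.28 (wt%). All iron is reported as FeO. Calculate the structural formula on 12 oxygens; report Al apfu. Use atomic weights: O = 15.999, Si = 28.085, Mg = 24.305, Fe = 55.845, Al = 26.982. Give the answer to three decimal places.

2.005 Al apfu

10.47 wt% MgO ÷ 40.304 g/mol = 0.25978 mol, giving 0.25978 Mg and 0.25978 O.
27.98 wt% FeO ÷ 71.844 g/mol = 0.38945 mol, giving 0.38945 Fe and 0.38945 O.
22.24 wt% Al2O3 ÷ 101.961 g/mol = 0.21812 mol, giving 0.43624 Al and 0.65436 O.
39.28 wt% SiO2 ÷ 60.083 g/mol = 0.65376 mol, giving 0.65376 Si and 1.30752 O.
Oxygen sums to 2.61111; scaling by 12/2.61111 = 4.59575 puts the formula on 12 O.
Al: 0.43624 × 4.59575 = 2.005 atoms per formula unit.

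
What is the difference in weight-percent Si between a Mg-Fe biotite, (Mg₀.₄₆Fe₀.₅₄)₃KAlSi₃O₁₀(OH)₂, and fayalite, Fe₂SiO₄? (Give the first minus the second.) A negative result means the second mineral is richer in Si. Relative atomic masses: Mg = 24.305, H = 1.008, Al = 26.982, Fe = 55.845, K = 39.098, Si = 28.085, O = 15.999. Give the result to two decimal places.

Si in (Mg₀.₄₆Fe₀.₅₄)₃KAlSi₃O₁₀(OH)₂: molar mass 468.349 g/mol; 3×28.085 = 84.255 g → 17.99 wt%.
Si in Fe₂SiO₄: molar mass 203.771 g/mol; 1×28.085 = 28.085 g → 13.78 wt%.
Difference = 17.99 − 13.78 = 4.21 percentage points.

4.21 percentage points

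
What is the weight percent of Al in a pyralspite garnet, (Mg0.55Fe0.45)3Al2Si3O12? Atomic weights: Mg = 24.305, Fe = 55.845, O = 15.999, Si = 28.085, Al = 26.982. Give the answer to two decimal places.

Molar mass of (Mg0.55Fe0.45)3Al2Si3O12: 1.65*24.305 + 1.35*55.845 + 2*26.982 + 3*28.085 + 12*15.999 = 445.701 g/mol.
Mass of Al per formula unit: 2 × 26.982 = 53.964 g.
Weight fraction Al = 53.964 / 445.701 = 0.1211.

12.11 wt%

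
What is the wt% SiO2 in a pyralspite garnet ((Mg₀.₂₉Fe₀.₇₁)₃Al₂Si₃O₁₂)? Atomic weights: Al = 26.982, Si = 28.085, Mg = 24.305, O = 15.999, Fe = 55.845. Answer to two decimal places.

Formula mass = 470.302 g/mol.
3 Si → 3.0000 mol SiO2 per formula unit; M(SiO2) = 60.083, so SiO2 mass = 180.249 g.
180.249/470.302 × 100 = 38.33 wt%.

38.33 wt%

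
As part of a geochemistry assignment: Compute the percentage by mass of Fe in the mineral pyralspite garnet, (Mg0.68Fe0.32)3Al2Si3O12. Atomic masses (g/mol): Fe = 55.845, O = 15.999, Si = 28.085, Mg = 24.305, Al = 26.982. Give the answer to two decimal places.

12.37 weight percent

Molar mass of (Mg0.68Fe0.32)3Al2Si3O12: 2.04×24.305 + 0.96×55.845 + 2×26.982 + 3×28.085 + 12×15.999 = 433.400 g/mol.
Mass of Fe per formula unit: 0.96 × 55.845 = 53.611 g.
Weight fraction Fe = 53.611 / 433.400 = 0.1237.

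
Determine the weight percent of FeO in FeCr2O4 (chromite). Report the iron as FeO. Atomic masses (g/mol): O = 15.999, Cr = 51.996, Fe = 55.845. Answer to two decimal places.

32.10 wt%

M(FeCr2O4) = 223.833 g/mol; M(FeO) = 71.844 g/mol.
Moles FeO per formula unit = 1 Fe ÷ 1 = 1.0000.
FeO fraction = (1.0000 × 71.844) / 223.833 = 71.844/223.833 = 0.3210.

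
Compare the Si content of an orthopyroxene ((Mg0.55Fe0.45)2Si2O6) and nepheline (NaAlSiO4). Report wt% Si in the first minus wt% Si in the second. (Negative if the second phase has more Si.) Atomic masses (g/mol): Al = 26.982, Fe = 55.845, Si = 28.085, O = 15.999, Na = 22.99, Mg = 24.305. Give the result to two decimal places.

4.74 percentage points

M((Mg0.55Fe0.45)2Si2O6) = 229.160 g/mol, so wt% Si = 56.170/229.160 × 100 = 24.51%.
M(NaAlSiO4) = 142.053 g/mol, so wt% Si = 28.085/142.053 × 100 = 19.77%.
24.51 − 19.77 = 4.74 pp.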